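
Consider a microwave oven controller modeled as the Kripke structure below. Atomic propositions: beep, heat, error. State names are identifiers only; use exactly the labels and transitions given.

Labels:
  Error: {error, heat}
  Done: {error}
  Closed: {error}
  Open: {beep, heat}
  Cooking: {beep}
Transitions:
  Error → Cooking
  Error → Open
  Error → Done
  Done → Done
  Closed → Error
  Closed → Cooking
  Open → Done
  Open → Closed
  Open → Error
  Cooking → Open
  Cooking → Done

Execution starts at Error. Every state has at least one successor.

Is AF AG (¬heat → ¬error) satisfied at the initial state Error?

No

States satisfying AG (¬heat → ¬error): ∅.
States satisfying AF AG (¬heat → ¬error): ∅.
There is a path from Error along which AG (¬heat → ¬error) never holds.
Error ∉ Sat(AF AG (¬heat → ¬error)).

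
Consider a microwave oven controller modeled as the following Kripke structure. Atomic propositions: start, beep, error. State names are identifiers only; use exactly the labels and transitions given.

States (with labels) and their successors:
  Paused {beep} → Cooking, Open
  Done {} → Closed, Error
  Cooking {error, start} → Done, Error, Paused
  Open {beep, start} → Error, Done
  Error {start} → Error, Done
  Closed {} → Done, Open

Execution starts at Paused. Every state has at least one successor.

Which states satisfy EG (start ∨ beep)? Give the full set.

{Paused, Cooking, Open, Error}

States satisfying start ∨ beep: {Paused, Cooking, Open, Error}.
States satisfying EG (start ∨ beep): {Paused, Cooking, Open, Error}.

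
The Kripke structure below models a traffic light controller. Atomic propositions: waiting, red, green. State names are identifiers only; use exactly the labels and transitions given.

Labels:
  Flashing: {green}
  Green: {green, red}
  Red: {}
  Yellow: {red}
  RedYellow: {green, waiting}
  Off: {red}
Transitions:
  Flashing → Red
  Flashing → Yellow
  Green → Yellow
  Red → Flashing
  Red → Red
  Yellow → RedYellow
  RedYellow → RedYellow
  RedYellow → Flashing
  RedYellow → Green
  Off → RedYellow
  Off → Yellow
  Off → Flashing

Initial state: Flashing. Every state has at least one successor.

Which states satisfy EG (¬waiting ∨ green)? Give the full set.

States satisfying ¬waiting ∨ green: {Flashing, Green, Red, Yellow, RedYellow, Off}.
States satisfying EG (¬waiting ∨ green): {Flashing, Green, Red, Yellow, RedYellow, Off}.

{Flashing, Green, Red, Yellow, RedYellow, Off}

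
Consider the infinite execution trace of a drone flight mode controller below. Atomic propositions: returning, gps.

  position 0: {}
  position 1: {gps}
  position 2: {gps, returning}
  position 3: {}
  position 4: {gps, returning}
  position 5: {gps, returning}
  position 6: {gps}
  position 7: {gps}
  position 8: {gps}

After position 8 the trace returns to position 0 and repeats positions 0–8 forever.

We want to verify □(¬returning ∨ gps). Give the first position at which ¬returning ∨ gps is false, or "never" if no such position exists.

never

¬returning ∨ gps holds at every position 0..8, and those are all the positions the trace ever visits, so the invariant □(¬returning ∨ gps) is never violated.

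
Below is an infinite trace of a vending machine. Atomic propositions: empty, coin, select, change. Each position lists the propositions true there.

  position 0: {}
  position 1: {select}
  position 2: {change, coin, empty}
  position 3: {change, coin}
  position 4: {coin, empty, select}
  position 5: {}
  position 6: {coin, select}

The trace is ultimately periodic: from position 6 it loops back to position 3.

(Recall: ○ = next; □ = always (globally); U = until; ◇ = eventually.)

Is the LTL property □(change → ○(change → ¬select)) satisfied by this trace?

change → ○(change → ¬select) holds at every position 0..6, and those are all positions ever visited, so □(change → ○(change → ¬select)) holds.
Positions where change holds: 2, 3.
Check ○(change → ¬select) at each: 2→ok, 3→ok.

Satisfied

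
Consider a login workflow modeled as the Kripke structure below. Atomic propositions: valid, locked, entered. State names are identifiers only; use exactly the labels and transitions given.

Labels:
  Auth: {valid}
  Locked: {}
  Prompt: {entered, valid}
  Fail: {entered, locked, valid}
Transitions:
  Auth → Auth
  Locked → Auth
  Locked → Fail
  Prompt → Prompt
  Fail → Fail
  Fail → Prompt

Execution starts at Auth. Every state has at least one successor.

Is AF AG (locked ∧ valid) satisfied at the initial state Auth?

Violated

States satisfying AG (locked ∧ valid): ∅.
States satisfying AF AG (locked ∧ valid): ∅.
There is a path from Auth along which AG (locked ∧ valid) never holds.
Auth ∉ Sat(AF AG (locked ∧ valid)).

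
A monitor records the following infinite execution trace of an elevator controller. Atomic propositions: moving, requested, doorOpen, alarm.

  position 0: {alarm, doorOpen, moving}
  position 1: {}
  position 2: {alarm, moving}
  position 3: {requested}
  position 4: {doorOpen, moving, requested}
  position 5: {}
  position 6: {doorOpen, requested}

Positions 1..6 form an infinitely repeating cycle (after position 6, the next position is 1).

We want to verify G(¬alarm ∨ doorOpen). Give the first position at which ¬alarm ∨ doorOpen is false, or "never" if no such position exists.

2

Check ¬alarm ∨ doorOpen at each position in order: 0 ✓, 1 ✓.
At position 2 the labels are {alarm, moving}, so ¬alarm ∨ doorOpen is false there. This is the first violation.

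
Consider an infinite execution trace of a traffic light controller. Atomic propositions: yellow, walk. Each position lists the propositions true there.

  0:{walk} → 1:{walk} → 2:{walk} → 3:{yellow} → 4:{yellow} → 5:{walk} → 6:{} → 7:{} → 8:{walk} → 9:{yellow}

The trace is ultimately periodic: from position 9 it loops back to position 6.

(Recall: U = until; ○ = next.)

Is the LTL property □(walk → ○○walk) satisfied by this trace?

walk → ○○walk must hold at every position from 0 onward. It fails at position 1, so □(walk → ○○walk) is false.
Positions where walk holds: 0, 1, 2, 5, 8.
Check ○○walk at each: 0→ok, 1→fails, 2→fails, 5→fails, 8→fails.

Does not hold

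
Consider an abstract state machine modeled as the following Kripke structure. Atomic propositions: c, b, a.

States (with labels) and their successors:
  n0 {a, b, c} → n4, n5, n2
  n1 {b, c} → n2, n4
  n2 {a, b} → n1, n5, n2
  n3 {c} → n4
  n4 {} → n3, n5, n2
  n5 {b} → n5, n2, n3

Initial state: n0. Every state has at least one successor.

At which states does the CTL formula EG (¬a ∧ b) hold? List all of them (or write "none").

{n5}

States satisfying ¬a ∧ b: {n1, n5}.
States satisfying EG (¬a ∧ b): {n5}.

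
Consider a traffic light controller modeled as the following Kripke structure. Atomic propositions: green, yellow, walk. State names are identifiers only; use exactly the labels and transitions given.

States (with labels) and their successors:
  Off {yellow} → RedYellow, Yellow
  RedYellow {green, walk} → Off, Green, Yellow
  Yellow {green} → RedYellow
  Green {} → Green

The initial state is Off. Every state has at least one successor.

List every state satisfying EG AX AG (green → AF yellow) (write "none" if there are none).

{Green}

States satisfying AX AG (green → AF yellow): {Green}.
States satisfying EG AX AG (green → AF yellow): {Green}.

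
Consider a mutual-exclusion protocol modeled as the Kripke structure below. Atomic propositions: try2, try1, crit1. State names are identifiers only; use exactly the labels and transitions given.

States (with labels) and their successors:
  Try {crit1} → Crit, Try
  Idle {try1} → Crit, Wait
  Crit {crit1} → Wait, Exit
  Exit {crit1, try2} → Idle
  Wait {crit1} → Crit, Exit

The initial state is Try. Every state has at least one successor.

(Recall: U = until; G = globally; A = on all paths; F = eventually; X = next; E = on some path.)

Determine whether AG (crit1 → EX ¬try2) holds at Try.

States satisfying crit1 → EX ¬try2: {Try, Idle, Crit, Exit, Wait}.
States satisfying AG (crit1 → EX ¬try2): {Try, Idle, Crit, Exit, Wait}.
Every state reachable from Try satisfies crit1 → EX ¬try2.
Try ∈ Sat(AG (crit1 → EX ¬try2)).

Holds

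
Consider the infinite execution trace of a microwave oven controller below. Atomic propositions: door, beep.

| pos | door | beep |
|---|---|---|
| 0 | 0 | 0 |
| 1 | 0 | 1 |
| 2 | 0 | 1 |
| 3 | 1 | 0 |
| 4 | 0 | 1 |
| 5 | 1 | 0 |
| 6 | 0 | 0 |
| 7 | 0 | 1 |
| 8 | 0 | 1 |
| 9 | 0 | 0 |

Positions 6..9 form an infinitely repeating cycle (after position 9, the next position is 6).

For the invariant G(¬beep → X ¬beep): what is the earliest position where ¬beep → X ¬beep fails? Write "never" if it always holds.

At position 0 the labels are {} and the next position 1 has {beep}, so ¬beep → X ¬beep is false there. This is the first violation.

0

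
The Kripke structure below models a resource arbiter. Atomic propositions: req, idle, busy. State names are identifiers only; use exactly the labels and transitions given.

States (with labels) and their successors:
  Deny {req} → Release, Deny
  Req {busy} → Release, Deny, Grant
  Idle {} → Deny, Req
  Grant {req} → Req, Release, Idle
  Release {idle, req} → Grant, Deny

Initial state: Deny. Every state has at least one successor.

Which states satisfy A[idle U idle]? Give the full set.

States satisfying idle: {Release}.
States satisfying A[idle U idle]: {Release}.

{Release}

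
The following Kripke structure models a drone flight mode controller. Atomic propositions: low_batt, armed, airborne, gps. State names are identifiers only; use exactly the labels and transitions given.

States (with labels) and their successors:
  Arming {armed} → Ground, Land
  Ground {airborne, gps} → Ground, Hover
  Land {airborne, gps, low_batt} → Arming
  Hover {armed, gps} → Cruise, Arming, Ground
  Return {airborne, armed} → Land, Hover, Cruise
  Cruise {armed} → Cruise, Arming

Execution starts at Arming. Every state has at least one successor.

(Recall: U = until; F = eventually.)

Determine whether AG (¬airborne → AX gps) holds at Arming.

Does not hold

States satisfying ¬airborne → AX gps: {Arming, Ground, Land, Return}.
States satisfying AG (¬airborne → AX gps): ∅.
Cruise is reachable from Arming and violates ¬airborne → AX gps, so AG fails at Arming.
Arming ∉ Sat(AG (¬airborne → AX gps)).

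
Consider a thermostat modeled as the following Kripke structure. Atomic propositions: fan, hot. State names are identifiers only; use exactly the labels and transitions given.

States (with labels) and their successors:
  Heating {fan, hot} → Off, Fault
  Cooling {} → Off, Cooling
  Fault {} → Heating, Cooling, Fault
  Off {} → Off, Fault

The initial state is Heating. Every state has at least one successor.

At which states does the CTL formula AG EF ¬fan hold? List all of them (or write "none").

States satisfying EF ¬fan: {Heating, Cooling, Fault, Off}.
States satisfying AG EF ¬fan: {Heating, Cooling, Fault, Off}.

{Heating, Cooling, Fault, Off}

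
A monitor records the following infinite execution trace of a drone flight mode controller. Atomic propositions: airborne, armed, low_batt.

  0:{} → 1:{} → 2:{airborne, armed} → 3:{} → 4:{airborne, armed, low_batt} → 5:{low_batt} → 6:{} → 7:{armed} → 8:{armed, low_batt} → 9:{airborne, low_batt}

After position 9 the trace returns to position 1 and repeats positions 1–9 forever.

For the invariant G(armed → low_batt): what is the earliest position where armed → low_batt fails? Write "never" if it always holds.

2

Check armed → low_batt at each position in order: 0 ✓, 1 ✓.
At position 2 the labels are {airborne, armed}, so armed → low_batt is false there. This is the first violation.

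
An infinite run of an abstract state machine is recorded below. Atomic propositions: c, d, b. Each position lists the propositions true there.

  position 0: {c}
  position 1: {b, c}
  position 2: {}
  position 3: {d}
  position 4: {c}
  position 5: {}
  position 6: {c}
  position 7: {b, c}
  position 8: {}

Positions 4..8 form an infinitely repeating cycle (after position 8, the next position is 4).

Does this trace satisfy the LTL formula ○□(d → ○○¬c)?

The position after 0 is 1; □(d → ○○¬c) is true there.

Holds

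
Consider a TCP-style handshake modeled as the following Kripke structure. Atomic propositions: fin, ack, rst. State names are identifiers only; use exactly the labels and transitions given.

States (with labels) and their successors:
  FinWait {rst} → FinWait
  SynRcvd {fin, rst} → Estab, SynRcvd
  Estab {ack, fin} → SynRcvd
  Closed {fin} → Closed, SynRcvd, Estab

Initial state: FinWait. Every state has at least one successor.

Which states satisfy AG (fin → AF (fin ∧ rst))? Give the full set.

{FinWait, SynRcvd, Estab}

States satisfying fin → AF (fin ∧ rst): {FinWait, SynRcvd, Estab}.
States satisfying AG (fin → AF (fin ∧ rst)): {FinWait, SynRcvd, Estab}.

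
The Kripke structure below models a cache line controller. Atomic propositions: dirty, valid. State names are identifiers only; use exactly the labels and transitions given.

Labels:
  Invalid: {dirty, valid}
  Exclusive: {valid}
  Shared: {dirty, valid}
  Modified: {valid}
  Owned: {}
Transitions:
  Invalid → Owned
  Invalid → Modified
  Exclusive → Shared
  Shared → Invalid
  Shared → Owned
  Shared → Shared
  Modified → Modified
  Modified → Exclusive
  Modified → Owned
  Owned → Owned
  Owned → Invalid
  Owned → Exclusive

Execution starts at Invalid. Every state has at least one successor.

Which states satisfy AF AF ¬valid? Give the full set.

States satisfying AF ¬valid: {Owned}.
States satisfying AF AF ¬valid: {Owned}.

{Owned}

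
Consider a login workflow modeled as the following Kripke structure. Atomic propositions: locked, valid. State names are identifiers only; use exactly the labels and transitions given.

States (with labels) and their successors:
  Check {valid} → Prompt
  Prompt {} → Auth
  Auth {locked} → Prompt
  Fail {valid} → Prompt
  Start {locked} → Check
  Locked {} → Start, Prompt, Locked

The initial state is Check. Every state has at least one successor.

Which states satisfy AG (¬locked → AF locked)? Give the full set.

States satisfying ¬locked → AF locked: {Check, Prompt, Auth, Fail, Start}.
States satisfying AG (¬locked → AF locked): {Check, Prompt, Auth, Fail, Start}.

{Check, Prompt, Auth, Fail, Start}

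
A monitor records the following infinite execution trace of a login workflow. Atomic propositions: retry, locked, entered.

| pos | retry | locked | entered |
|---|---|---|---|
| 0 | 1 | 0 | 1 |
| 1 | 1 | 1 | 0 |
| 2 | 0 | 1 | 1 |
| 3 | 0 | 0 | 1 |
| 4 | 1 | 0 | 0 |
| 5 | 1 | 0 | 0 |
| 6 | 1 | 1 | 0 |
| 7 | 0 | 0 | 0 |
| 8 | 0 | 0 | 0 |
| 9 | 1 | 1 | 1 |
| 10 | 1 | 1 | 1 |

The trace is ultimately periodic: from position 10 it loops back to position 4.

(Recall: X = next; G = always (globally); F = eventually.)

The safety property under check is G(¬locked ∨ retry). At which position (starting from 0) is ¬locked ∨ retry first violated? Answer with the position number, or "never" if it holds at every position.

Check ¬locked ∨ retry at each position in order: 0 ✓, 1 ✓.
At position 2 the labels are {entered, locked}, so ¬locked ∨ retry is false there. This is the first violation.

2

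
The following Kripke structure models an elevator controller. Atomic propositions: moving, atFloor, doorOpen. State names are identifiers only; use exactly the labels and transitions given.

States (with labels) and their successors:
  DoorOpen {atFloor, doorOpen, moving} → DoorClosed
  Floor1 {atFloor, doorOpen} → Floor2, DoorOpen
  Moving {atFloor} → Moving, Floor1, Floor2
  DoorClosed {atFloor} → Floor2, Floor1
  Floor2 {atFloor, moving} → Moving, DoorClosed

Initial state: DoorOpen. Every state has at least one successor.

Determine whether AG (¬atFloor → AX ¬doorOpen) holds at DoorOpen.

Yes

States satisfying ¬atFloor → AX ¬doorOpen: {DoorOpen, Floor1, Moving, DoorClosed, Floor2}.
States satisfying AG (¬atFloor → AX ¬doorOpen): {DoorOpen, Floor1, Moving, DoorClosed, Floor2}.
Every state reachable from DoorOpen satisfies ¬atFloor → AX ¬doorOpen.
DoorOpen ∈ Sat(AG (¬atFloor → AX ¬doorOpen)).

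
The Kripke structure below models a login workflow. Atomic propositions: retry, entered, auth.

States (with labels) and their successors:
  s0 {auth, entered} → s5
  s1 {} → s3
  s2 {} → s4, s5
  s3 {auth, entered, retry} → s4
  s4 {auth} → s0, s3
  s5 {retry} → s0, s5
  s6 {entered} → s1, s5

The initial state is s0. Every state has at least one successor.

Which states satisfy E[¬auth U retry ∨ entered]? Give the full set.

{s0, s1, s2, s3, s5, s6}

States satisfying ¬auth: {s1, s2, s5, s6}.
States satisfying retry ∨ entered: {s0, s3, s5, s6}.
States satisfying E[¬auth U retry ∨ entered]: {s0, s1, s2, s3, s5, s6}.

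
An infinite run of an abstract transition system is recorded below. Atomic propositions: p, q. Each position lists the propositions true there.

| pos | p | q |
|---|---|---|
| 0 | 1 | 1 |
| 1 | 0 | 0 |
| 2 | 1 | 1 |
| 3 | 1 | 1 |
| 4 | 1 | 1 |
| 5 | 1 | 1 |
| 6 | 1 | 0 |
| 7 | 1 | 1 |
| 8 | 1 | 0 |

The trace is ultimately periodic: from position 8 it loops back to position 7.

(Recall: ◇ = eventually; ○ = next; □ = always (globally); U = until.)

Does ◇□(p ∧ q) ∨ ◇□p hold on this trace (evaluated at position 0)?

Holds

□(p ∧ q) is false at every position 0..8, so it never becomes true and ◇□(p ∧ q) fails.
□p holds at position 2, which is reachable from 0, so ◇□p holds.
At position 0: ◇□(p ∧ q) is false; ◇□p is true; so ◇□(p ∧ q) ∨ ◇□p is true.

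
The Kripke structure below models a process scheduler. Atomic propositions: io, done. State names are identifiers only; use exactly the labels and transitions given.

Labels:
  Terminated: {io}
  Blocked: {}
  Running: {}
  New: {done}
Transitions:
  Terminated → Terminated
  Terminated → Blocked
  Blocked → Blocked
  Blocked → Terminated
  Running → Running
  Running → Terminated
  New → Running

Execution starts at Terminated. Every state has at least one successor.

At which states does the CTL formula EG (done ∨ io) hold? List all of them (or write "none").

{Terminated}

States satisfying done ∨ io: {Terminated, New}.
States satisfying EG (done ∨ io): {Terminated}.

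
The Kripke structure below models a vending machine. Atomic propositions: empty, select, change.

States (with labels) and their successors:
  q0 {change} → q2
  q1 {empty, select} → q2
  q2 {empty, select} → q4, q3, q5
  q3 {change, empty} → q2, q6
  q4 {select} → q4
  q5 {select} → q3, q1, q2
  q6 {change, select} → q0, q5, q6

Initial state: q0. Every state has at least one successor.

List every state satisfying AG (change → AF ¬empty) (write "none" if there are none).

States satisfying change → AF ¬empty: {q0, q1, q2, q4, q5, q6}.
States satisfying AG (change → AF ¬empty): {q4}.

{q4}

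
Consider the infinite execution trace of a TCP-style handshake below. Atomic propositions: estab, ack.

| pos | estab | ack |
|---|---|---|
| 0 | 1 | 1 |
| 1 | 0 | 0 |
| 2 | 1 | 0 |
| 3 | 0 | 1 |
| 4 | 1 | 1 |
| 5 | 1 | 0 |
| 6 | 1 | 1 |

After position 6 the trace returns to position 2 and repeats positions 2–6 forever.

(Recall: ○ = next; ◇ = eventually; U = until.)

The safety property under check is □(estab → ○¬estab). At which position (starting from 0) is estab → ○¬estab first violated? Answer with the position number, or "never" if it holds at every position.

Check estab → ○¬estab at each position in order: 0 ✓, 1 ✓, 2 ✓, 3 ✓.
At position 4 the labels are {ack, estab} and the next position 5 has {estab}, so estab → ○¬estab is false there. This is the first violation.

4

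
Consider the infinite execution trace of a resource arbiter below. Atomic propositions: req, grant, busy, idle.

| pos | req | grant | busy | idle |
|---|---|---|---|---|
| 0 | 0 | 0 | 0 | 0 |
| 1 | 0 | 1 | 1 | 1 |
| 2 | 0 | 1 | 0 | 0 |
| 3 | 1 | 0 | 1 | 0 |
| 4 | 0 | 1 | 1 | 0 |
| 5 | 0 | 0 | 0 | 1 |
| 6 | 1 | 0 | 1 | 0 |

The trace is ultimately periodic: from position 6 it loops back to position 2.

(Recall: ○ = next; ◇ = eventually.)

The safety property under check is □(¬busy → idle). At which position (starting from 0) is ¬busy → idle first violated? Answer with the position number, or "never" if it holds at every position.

At position 0 the labels are {}, so ¬busy → idle is false there. This is the first violation.

0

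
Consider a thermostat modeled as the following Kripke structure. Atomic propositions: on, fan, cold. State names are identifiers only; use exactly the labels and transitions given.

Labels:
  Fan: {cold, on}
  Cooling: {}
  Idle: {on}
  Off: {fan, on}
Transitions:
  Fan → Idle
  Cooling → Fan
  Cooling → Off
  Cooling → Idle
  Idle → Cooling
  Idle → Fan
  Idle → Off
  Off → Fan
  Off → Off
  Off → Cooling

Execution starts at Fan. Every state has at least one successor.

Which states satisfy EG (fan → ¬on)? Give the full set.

States satisfying fan → ¬on: {Fan, Cooling, Idle}.
States satisfying EG (fan → ¬on): {Fan, Cooling, Idle}.

{Fan, Cooling, Idle}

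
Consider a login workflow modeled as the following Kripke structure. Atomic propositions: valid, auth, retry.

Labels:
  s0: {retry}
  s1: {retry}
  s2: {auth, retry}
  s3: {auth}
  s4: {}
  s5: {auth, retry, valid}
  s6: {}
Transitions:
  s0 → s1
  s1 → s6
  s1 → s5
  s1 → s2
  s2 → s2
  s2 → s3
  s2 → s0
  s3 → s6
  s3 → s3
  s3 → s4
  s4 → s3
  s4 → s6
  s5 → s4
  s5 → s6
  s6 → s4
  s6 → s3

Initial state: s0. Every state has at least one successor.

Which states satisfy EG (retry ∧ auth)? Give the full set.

{s2}

States satisfying retry ∧ auth: {s2, s5}.
States satisfying EG (retry ∧ auth): {s2}.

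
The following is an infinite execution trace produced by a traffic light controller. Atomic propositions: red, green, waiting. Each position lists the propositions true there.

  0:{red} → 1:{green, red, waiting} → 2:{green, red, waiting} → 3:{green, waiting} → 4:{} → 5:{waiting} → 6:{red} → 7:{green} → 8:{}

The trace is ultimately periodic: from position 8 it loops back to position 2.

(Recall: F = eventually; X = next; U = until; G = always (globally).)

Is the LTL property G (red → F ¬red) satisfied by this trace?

red → F ¬red holds at every position 0..8, and those are all positions ever visited, so G (red → F ¬red) holds.
Positions where red holds: 0, 1, 2, 6.
Check F ¬red at each: 0→ok, 1→ok, 2→ok, 6→ok.

Satisfied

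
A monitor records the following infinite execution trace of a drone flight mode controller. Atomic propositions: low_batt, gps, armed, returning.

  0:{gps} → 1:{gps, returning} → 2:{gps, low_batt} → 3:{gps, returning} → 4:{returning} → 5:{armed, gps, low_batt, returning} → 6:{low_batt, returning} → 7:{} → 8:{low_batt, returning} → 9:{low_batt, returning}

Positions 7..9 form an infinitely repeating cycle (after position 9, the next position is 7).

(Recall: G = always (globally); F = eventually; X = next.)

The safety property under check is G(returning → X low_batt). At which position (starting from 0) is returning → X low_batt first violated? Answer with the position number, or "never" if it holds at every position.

Check returning → X low_batt at each position in order: 0 ✓, 1 ✓, 2 ✓.
At position 3 the labels are {gps, returning} and the next position 4 has {returning}, so returning → X low_batt is false there. This is the first violation.

3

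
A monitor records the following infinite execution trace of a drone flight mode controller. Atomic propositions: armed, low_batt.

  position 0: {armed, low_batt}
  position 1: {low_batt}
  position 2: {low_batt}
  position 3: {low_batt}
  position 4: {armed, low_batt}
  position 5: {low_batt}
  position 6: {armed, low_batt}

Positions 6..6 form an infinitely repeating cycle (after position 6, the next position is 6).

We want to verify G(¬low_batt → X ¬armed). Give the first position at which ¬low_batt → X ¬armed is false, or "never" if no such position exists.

never

¬low_batt → X ¬armed holds at every position 0..6, and those are all the positions the trace ever visits, so the invariant G(¬low_batt → X ¬armed) is never violated.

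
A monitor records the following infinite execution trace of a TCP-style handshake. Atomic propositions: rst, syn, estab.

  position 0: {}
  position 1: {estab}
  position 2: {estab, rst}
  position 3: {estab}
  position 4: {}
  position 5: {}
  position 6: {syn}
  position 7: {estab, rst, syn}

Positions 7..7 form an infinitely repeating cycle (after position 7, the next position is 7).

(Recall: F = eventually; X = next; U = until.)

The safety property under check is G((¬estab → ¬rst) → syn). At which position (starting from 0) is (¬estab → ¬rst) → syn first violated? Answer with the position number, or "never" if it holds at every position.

0

At position 0 the labels are {}, so (¬estab → ¬rst) → syn is false there. This is the first violation.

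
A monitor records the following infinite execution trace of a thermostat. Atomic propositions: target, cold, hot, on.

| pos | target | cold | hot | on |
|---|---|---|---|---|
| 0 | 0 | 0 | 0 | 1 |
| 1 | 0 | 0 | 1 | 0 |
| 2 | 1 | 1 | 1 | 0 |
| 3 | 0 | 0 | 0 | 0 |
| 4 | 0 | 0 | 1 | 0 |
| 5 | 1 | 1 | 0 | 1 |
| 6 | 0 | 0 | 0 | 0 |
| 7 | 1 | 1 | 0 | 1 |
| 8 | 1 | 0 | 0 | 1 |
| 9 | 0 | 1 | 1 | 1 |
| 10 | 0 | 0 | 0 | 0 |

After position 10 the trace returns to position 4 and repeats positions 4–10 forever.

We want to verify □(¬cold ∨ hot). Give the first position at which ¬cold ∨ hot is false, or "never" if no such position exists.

5

Check ¬cold ∨ hot at each position in order: 0 ✓, 1 ✓, 2 ✓, 3 ✓, 4 ✓.
At position 5 the labels are {cold, on, target}, so ¬cold ∨ hot is false there. This is the first violation.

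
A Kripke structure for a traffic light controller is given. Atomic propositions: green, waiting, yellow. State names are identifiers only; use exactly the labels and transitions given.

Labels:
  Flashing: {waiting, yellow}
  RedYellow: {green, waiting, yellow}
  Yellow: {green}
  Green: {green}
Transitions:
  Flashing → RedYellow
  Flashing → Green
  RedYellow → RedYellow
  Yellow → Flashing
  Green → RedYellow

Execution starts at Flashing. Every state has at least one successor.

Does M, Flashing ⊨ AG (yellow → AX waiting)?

Does not hold

States satisfying yellow → AX waiting: {RedYellow, Yellow, Green}.
States satisfying AG (yellow → AX waiting): {RedYellow, Green}.
Flashing is reachable from Flashing and violates yellow → AX waiting, so AG fails at Flashing.
Flashing ∉ Sat(AG (yellow → AX waiting)).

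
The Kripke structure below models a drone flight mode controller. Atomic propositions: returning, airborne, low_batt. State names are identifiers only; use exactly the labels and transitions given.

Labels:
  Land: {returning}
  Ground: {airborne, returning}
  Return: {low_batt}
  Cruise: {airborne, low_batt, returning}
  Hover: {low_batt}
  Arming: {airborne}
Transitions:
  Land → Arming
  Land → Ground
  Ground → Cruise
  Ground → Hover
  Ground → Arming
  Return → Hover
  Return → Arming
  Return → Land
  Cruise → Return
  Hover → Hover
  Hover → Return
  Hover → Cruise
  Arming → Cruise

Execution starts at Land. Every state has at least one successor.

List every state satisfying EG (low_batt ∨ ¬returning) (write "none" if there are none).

{Return, Cruise, Hover, Arming}

States satisfying low_batt ∨ ¬returning: {Return, Cruise, Hover, Arming}.
States satisfying EG (low_batt ∨ ¬returning): {Return, Cruise, Hover, Arming}.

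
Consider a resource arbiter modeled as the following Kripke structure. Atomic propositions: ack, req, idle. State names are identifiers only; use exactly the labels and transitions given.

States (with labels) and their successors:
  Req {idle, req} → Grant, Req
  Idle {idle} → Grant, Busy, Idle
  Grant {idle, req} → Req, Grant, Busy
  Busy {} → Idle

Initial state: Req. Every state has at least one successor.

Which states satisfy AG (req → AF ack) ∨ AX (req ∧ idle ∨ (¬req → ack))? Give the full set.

{Req}

States satisfying req → AF ack: {Idle, Busy}.
States satisfying AG (req → AF ack): ∅.
States satisfying req ∧ idle ∨ (¬req → ack): {Req, Grant}.
States satisfying AX (req ∧ idle ∨ (¬req → ack)): {Req}.
States satisfying AG (req → AF ack) ∨ AX (req ∧ idle ∨ (¬req → ack)): {Req}.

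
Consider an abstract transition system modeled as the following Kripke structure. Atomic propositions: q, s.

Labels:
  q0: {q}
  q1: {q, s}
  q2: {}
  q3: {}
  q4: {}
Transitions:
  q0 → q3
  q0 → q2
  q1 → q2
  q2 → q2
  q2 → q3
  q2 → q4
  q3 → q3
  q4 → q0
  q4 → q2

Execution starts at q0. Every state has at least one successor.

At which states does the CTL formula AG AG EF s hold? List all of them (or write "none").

none

States satisfying AG EF s: ∅.
States satisfying AG AG EF s: ∅.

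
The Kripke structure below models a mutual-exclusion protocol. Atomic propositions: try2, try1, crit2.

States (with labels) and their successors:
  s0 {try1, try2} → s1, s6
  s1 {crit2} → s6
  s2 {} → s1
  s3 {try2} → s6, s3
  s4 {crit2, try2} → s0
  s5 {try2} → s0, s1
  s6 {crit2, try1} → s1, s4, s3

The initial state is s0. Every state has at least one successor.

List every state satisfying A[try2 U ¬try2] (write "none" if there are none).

{s0, s1, s2, s4, s5, s6}

States satisfying try2: {s0, s3, s4, s5}.
States satisfying ¬try2: {s1, s2, s6}.
States satisfying A[try2 U ¬try2]: {s0, s1, s2, s4, s5, s6}.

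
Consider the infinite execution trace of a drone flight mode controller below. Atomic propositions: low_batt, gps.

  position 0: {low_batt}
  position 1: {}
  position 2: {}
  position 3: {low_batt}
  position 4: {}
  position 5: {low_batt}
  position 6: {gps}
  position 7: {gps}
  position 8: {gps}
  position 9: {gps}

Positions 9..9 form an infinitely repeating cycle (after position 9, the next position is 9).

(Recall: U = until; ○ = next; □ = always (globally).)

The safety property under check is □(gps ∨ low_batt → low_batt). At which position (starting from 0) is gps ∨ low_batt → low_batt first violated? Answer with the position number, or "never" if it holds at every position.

Check gps ∨ low_batt → low_batt at each position in order: 0 ✓, 1 ✓, 2 ✓, 3 ✓, 4 ✓, 5 ✓.
At position 6 the labels are {gps}, so gps ∨ low_batt → low_batt is false there. This is the first violation.

6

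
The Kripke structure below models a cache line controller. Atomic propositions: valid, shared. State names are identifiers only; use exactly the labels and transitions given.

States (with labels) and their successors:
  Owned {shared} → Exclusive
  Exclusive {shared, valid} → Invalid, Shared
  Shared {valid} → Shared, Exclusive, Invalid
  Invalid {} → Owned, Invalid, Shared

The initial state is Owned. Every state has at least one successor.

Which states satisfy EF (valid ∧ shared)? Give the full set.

States satisfying valid ∧ shared: {Exclusive}.
States satisfying EF (valid ∧ shared): {Owned, Exclusive, Shared, Invalid}.

{Owned, Exclusive, Shared, Invalid}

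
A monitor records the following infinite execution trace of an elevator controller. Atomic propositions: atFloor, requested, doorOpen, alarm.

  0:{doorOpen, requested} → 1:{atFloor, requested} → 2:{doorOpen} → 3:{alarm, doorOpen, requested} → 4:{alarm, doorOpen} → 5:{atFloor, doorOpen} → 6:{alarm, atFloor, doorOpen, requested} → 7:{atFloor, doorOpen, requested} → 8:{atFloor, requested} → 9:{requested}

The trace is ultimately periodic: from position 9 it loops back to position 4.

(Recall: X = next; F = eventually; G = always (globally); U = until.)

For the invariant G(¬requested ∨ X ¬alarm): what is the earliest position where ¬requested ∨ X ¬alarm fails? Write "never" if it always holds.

Check ¬requested ∨ X ¬alarm at each position in order: 0 ✓, 1 ✓, 2 ✓.
At position 3 the labels are {alarm, doorOpen, requested} and the next position 4 has {alarm, doorOpen}, so ¬requested ∨ X ¬alarm is false there. This is the first violation.

3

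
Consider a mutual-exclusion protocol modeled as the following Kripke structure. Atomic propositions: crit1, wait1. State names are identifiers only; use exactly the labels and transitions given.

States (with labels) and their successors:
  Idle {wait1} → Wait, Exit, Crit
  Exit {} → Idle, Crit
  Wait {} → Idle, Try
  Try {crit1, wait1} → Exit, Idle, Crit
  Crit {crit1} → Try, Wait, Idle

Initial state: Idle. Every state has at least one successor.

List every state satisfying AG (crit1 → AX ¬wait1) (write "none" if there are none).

none

States satisfying crit1 → AX ¬wait1: {Idle, Exit, Wait}.
States satisfying AG (crit1 → AX ¬wait1): ∅.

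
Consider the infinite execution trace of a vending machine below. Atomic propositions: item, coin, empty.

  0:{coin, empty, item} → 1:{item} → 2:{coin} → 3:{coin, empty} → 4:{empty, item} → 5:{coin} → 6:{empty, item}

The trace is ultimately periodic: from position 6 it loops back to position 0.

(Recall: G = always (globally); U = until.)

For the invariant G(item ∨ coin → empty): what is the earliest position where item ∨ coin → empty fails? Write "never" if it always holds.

1

Check item ∨ coin → empty at each position in order: 0 ✓.
At position 1 the labels are {item}, so item ∨ coin → empty is false there. This is the first violation.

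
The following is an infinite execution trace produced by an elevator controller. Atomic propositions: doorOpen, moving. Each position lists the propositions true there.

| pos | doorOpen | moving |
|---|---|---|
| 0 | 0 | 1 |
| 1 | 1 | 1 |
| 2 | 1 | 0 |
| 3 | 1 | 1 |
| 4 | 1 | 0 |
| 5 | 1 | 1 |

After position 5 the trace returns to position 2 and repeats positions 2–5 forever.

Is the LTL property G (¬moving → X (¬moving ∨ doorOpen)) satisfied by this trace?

Holds

¬moving → X (¬moving ∨ doorOpen) holds at every position 0..5, and those are all positions ever visited, so G (¬moving → X (¬moving ∨ doorOpen)) holds.
Positions where ¬moving holds: 2, 4.
Check X (¬moving ∨ doorOpen) at each: 2→ok, 4→ok.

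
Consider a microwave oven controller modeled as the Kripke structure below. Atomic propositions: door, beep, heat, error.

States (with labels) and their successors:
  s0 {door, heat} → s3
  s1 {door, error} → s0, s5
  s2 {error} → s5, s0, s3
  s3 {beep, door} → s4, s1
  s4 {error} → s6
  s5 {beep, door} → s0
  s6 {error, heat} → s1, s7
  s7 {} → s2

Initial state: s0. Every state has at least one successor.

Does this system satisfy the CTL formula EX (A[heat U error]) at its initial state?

States satisfying A[heat U error]: {s1, s2, s4, s6}.
States satisfying EX (A[heat U error]): {s3, s4, s6, s7}.
No suitable path/successor from s0 witnesses the formula.
s0 ∉ Sat(EX (A[heat U error])).

Does not hold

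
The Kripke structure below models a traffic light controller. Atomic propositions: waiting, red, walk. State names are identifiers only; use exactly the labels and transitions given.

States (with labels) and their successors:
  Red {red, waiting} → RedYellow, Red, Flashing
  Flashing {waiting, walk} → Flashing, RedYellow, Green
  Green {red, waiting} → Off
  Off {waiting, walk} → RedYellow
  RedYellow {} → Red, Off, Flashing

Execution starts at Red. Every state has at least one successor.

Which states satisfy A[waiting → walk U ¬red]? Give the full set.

States satisfying waiting → walk: {Flashing, Off, RedYellow}.
States satisfying ¬red: {Flashing, Off, RedYellow}.
States satisfying A[waiting → walk U ¬red]: {Flashing, Off, RedYellow}.

{Flashing, Off, RedYellow}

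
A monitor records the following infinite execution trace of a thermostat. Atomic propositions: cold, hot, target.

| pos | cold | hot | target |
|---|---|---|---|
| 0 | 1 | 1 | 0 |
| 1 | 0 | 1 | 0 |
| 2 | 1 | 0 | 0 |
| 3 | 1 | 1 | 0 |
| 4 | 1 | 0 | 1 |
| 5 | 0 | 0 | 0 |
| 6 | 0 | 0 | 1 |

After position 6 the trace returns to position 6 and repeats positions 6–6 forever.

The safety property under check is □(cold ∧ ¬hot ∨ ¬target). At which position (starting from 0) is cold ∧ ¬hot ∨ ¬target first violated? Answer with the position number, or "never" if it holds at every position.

Check cold ∧ ¬hot ∨ ¬target at each position in order: 0 ✓, 1 ✓, 2 ✓, 3 ✓, 4 ✓, 5 ✓.
At position 6 the labels are {target}, so cold ∧ ¬hot ∨ ¬target is false there. This is the first violation.

6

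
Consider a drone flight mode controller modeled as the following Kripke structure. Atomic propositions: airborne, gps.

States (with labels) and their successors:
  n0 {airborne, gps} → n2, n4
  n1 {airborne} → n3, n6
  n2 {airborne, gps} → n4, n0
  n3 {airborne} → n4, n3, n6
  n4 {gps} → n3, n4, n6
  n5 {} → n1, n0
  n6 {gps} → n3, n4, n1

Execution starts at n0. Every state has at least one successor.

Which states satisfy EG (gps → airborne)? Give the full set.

{n0, n1, n2, n3, n5}

States satisfying gps → airborne: {n0, n1, n2, n3, n5}.
States satisfying EG (gps → airborne): {n0, n1, n2, n3, n5}.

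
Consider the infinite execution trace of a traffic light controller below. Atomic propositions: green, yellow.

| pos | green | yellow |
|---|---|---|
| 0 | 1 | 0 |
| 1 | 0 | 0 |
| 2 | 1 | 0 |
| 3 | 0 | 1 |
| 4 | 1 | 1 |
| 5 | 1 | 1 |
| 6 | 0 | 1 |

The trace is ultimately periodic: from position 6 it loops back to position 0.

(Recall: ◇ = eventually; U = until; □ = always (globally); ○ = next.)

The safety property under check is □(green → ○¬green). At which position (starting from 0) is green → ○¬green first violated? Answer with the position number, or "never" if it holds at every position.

4

Check green → ○¬green at each position in order: 0 ✓, 1 ✓, 2 ✓, 3 ✓.
At position 4 the labels are {green, yellow} and the next position 5 has {green, yellow}, so green → ○¬green is false there. This is the first violation.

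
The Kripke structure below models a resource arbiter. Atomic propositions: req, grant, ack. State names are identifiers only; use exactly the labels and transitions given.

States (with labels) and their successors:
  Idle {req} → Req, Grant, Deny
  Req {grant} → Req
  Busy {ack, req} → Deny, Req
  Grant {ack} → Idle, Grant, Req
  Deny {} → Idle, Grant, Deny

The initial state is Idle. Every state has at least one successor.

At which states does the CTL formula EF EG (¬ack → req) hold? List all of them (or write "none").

States satisfying EG (¬ack → req): {Idle, Grant}.
States satisfying EF EG (¬ack → req): {Idle, Busy, Grant, Deny}.

{Idle, Busy, Grant, Deny}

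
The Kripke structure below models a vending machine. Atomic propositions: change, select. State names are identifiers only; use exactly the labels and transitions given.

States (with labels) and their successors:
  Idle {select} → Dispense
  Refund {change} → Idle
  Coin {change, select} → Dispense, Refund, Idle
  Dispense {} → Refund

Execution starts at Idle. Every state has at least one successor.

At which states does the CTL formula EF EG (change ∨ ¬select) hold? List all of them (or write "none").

States satisfying EG (change ∨ ¬select): ∅.
States satisfying EF EG (change ∨ ¬select): ∅.

none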